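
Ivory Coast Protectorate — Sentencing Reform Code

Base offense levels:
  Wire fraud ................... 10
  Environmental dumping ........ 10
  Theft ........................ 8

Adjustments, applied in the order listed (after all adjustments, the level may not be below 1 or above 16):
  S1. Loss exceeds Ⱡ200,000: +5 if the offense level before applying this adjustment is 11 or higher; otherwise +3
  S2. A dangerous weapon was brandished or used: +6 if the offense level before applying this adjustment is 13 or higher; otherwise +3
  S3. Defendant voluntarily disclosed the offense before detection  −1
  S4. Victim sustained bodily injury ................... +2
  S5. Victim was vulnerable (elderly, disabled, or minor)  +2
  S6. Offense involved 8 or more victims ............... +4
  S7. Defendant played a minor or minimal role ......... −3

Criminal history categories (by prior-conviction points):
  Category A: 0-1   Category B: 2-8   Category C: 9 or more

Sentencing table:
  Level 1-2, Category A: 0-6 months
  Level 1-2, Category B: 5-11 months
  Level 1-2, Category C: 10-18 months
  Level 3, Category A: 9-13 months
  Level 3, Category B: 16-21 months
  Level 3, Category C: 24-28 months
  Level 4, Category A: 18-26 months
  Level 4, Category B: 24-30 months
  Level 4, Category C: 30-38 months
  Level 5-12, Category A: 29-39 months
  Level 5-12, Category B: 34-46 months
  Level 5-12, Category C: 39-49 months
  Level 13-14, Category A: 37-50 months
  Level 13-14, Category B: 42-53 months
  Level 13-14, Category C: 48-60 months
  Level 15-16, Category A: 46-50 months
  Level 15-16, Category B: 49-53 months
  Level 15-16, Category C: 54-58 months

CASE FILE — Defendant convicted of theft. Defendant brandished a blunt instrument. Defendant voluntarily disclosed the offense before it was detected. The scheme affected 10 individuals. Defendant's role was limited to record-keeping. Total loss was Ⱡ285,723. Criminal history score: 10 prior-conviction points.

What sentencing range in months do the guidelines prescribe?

Base offense level for theft: 8.
S1 applies (level before this adjustment is 8 < 11, so +3): 8 + 3 = 11.
S2 applies (level before this adjustment is 11 < 13, so +3): 11 + 3 = 14.
S3 applies: 14 − 1 = 13.
S4 does not apply.
S5 does not apply.
S6 applies: 13 + 4 = 17.
S7 applies: 17 − 3 = 14.
Final offense level: 14.
Criminal history: 10 prior points → Category C (9+).
Level 14 falls in the 13-14 band.
Grid: Level 13-14 × Category C = 48-60 months.

48-60 months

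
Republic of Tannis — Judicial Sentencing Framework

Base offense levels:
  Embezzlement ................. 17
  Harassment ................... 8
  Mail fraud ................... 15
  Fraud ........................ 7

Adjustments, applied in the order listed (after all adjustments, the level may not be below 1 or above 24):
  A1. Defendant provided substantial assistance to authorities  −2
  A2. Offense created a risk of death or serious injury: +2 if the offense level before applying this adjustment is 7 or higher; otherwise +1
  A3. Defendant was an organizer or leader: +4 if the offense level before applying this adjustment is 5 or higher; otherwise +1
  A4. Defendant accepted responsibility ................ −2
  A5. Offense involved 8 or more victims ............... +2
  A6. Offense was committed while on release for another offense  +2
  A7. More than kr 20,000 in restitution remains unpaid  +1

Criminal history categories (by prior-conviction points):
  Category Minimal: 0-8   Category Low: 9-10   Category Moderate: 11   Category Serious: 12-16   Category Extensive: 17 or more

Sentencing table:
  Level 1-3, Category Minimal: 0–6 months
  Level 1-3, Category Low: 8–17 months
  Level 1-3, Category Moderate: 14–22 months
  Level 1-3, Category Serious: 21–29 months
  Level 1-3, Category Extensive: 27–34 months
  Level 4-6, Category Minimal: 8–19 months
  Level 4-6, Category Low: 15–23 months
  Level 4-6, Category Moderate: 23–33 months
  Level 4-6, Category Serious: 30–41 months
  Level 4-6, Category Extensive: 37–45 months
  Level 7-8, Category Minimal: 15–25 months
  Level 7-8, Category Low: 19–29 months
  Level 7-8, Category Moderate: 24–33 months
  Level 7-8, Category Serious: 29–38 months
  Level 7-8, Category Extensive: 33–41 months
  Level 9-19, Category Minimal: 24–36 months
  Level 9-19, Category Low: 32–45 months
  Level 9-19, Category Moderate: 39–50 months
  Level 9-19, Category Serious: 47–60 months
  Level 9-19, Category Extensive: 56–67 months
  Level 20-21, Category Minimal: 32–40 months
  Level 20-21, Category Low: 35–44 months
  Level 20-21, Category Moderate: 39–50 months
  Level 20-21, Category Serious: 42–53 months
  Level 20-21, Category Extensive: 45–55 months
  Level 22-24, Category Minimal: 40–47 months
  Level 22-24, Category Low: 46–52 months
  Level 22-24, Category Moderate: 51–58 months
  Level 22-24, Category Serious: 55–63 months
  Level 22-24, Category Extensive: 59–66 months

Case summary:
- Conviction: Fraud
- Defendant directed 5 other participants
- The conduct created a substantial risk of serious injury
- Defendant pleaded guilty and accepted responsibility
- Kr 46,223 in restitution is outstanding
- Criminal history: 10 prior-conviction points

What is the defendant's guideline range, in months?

32-45 months

Base offense level for fraud: 7.
A2 applies (level before this adjustment is 7 ≥ 7, so +2): 7 + 2 = 9.
A3 applies (level before this adjustment is 9 ≥ 5, so +4): 9 + 4 = 13.
A4 applies: 13 − 2 = 11.
A6 does not apply.
A7 applies: 11 + 1 = 12.
Final offense level: 12.
Criminal history: 10 prior points → Category Low (9-10).
Level 12 falls in the 9-19 band.
Grid: Level 9-19 × Category Low = 32-45 months.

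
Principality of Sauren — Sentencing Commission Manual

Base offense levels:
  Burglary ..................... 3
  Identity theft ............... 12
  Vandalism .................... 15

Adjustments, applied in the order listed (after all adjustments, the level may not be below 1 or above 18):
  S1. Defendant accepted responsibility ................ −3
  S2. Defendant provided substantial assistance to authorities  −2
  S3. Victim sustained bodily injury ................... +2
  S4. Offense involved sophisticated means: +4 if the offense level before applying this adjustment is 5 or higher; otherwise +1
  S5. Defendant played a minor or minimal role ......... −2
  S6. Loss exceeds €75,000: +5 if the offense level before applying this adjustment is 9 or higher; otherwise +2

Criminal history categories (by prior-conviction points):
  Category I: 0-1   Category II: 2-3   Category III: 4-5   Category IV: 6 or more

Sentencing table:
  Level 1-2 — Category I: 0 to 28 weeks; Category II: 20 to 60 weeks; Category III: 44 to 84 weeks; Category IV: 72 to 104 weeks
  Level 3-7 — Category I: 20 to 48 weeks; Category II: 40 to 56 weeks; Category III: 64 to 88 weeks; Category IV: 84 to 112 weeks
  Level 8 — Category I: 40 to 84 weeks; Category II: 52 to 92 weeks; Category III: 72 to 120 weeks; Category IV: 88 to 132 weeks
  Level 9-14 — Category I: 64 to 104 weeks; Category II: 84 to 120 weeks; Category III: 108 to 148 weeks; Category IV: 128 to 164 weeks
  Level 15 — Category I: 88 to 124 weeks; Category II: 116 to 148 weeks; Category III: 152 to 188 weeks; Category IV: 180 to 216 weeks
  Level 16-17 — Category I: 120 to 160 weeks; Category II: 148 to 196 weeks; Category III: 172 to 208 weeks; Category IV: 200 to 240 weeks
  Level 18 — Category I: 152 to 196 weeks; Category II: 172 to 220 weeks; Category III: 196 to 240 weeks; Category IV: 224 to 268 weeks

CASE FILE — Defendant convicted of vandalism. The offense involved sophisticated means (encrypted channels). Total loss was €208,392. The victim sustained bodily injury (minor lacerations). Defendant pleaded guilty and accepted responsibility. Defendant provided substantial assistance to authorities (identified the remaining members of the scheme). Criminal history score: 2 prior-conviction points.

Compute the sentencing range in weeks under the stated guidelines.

172-220 weeks

Base offense level for vandalism: 15.
S1 applies: 15 − 3 = 12.
S2 applies: 12 − 2 = 10.
S3 applies: 10 + 2 = 12.
S4 applies (level before this adjustment is 12 ≥ 5, so +4): 12 + 4 = 16.
S5 does not apply.
S6 applies (level before this adjustment is 16 ≥ 9, so +5): 16 + 5 = 21.
Level 21 exceeds the maximum of 18; capped at 18.
Final offense level: 18.
Criminal history: 2 prior points → Category II (2-3).
Level 18 falls in the 18 band.
Grid: Level 18 × Category II = 172-220 weeks.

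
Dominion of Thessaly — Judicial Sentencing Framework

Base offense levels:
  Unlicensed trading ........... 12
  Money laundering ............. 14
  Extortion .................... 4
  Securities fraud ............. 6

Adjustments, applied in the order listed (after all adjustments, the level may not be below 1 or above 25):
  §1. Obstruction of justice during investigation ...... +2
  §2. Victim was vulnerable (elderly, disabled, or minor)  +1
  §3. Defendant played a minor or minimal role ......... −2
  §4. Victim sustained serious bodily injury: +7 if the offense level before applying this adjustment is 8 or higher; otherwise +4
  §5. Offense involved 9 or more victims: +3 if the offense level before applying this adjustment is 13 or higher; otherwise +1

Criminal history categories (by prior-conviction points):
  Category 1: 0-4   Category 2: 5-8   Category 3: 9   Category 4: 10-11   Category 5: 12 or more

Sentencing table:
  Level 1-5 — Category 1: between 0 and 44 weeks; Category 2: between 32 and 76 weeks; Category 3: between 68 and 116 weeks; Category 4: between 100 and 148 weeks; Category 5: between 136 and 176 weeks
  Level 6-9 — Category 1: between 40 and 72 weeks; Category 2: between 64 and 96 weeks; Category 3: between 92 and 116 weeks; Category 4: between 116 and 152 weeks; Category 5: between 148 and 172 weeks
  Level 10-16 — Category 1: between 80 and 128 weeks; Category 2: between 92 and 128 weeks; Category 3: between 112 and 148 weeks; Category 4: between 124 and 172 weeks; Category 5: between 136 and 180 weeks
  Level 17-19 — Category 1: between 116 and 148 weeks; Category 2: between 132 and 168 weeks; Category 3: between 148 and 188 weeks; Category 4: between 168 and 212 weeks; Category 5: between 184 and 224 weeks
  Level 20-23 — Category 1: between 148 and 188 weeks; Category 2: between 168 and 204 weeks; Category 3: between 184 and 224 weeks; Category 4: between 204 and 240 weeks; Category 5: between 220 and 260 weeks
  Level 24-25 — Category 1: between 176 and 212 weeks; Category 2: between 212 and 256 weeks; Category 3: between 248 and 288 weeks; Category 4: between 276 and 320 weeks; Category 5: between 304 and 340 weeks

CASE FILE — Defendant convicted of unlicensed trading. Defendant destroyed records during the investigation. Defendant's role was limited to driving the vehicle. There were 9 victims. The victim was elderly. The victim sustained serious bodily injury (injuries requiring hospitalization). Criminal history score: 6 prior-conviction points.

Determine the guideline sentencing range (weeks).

Base offense level for unlicensed trading: 12.
§1 applies: 12 + 2 = 14.
§2 applies: 14 + 1 = 15.
§3 applies: 15 − 2 = 13.
§4 applies (level before this adjustment is 13 ≥ 8, so +7): 13 + 7 = 20.
§5 applies (level before this adjustment is 20 ≥ 13, so +3): 20 + 3 = 23.
Final offense level: 23.
Criminal history: 6 prior points → Category 2 (5-8).
Level 23 falls in the 20-23 band.
Grid: Level 20-23 × Category 2 = 168-204 weeks.

168-204 weeks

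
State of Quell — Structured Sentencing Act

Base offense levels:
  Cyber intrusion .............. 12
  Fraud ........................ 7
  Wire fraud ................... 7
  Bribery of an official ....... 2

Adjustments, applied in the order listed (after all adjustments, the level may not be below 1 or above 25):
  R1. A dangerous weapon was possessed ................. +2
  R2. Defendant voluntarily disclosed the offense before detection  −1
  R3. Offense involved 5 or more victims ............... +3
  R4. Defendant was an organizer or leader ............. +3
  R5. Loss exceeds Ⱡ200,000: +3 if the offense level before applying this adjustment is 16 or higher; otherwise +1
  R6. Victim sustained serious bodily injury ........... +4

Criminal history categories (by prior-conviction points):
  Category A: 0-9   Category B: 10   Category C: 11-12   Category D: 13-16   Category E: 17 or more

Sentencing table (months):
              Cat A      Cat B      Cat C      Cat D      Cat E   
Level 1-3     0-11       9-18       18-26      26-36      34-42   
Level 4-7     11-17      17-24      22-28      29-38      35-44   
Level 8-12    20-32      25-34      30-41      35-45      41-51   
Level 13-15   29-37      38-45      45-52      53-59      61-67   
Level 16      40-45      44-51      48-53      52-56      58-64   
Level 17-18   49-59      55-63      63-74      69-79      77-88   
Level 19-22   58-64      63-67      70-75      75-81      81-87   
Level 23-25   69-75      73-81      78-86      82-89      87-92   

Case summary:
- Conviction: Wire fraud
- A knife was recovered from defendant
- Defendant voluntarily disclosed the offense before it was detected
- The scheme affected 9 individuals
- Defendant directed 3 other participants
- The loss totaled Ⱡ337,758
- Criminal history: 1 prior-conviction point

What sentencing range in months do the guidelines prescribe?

29-37 months

Base offense level for wire fraud: 7.
R1 applies: 7 + 2 = 9.
R2 applies: 9 − 1 = 8.
R3 applies: 8 + 3 = 11.
R4 applies: 11 + 3 = 14.
R5 applies (level before this adjustment is 14 < 16, so +1): 14 + 1 = 15.
R6 does not apply.
Final offense level: 15.
Criminal history: 1 prior point → Category A (0-9).
Level 15 falls in the 13-15 band.
Grid: Level 13-15 × Category A = 29-37 months.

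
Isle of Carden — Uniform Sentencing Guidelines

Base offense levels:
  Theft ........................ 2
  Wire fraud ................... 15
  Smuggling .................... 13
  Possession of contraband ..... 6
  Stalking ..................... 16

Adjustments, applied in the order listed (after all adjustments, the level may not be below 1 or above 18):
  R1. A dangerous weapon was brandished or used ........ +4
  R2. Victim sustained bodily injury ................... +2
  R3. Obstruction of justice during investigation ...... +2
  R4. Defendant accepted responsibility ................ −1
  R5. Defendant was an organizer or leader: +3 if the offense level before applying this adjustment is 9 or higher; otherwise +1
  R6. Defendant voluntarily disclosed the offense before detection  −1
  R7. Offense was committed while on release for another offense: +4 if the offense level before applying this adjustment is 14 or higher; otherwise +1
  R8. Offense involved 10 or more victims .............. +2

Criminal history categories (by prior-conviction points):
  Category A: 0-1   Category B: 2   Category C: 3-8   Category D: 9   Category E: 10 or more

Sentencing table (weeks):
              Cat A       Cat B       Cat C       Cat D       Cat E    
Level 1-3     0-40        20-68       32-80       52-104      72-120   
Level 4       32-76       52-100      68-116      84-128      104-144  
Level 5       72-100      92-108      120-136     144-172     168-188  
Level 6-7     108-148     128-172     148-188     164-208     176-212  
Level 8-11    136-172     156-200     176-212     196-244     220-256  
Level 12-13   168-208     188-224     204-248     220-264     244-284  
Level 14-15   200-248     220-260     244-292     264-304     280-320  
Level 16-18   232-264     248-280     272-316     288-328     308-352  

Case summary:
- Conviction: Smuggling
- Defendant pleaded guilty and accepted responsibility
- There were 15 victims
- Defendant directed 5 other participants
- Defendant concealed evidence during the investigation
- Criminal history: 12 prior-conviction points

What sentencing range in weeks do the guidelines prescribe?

308-352 weeks

Base offense level for smuggling: 13.
R1 does not apply.
R3 applies: 13 + 2 = 15.
R4 applies: 15 − 1 = 14.
R5 applies (level before this adjustment is 14 ≥ 9, so +3): 14 + 3 = 17.
R8 applies: 17 + 2 = 19.
Level 19 exceeds the maximum of 18; capped at 18.
Final offense level: 18.
Criminal history: 12 prior points → Category E (10+).
Level 18 falls in the 16-18 band.
Grid: Level 16-18 × Category E = 308-352 weeks.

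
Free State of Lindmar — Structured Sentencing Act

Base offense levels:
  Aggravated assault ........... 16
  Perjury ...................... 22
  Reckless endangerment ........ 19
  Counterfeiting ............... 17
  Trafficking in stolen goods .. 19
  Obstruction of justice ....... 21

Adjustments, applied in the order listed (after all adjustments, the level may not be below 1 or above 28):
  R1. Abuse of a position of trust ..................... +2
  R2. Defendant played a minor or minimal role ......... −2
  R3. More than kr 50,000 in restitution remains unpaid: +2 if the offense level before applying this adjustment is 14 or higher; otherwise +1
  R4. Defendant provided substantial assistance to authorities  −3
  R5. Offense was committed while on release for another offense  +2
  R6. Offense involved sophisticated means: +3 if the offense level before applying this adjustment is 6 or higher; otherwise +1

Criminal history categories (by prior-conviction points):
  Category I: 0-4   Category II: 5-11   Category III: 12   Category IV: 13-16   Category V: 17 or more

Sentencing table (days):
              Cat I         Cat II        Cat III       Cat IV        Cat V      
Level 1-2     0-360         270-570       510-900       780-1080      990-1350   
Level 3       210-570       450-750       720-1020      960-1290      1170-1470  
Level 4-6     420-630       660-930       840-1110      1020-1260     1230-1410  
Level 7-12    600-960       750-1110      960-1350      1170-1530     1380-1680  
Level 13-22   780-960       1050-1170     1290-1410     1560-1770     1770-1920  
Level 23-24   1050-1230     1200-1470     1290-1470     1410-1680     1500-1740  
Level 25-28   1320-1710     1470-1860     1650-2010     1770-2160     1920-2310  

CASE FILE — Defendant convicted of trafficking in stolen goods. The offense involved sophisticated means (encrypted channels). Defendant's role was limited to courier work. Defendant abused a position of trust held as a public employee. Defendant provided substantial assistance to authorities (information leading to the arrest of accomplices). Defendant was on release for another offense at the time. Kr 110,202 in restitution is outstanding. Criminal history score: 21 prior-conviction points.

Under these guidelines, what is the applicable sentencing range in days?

1500-1740 days

Base offense level for trafficking in stolen goods: 19.
R1 applies: 19 + 2 = 21.
R2 applies: 21 − 2 = 19.
R3 applies (level before this adjustment is 19 ≥ 14, so +2): 19 + 2 = 21.
R4 applies: 21 − 3 = 18.
R5 applies: 18 + 2 = 20.
R6 applies (level before this adjustment is 20 ≥ 6, so +3): 20 + 3 = 23.
Final offense level: 23.
Criminal history: 21 prior points → Category V (17+).
Level 23 falls in the 23-24 band.
Grid: Level 23-24 × Category V = 1500-1740 days.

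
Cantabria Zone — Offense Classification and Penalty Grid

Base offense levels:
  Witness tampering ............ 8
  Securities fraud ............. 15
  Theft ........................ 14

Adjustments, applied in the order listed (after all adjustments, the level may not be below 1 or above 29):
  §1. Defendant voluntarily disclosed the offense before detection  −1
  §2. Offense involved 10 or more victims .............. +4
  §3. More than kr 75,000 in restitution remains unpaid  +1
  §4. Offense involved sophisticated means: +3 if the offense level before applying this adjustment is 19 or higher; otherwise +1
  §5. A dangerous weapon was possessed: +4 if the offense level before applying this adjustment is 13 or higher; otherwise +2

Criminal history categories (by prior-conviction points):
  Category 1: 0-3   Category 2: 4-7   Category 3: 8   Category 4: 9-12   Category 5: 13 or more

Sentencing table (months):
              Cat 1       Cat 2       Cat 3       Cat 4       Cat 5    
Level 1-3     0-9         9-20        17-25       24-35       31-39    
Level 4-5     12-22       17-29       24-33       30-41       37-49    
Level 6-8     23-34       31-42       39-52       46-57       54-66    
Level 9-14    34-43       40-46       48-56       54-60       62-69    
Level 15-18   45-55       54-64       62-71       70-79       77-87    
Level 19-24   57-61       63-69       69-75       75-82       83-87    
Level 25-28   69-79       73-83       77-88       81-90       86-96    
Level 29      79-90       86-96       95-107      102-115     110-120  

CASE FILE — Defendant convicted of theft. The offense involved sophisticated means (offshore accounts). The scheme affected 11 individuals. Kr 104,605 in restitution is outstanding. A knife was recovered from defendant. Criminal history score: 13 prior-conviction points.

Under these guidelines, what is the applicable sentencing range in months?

Base offense level for theft: 14.
§1 does not apply.
§2 applies: 14 + 4 = 18.
§3 applies: 18 + 1 = 19.
§4 applies (level before this adjustment is 19 ≥ 19, so +3): 19 + 3 = 22.
§5 applies (level before this adjustment is 22 ≥ 13, so +4): 22 + 4 = 26.
Final offense level: 26.
Criminal history: 13 prior points → Category 5 (13+).
Level 26 falls in the 25-28 band.
Grid: Level 25-28 × Category 5 = 86-96 months.

86-96 months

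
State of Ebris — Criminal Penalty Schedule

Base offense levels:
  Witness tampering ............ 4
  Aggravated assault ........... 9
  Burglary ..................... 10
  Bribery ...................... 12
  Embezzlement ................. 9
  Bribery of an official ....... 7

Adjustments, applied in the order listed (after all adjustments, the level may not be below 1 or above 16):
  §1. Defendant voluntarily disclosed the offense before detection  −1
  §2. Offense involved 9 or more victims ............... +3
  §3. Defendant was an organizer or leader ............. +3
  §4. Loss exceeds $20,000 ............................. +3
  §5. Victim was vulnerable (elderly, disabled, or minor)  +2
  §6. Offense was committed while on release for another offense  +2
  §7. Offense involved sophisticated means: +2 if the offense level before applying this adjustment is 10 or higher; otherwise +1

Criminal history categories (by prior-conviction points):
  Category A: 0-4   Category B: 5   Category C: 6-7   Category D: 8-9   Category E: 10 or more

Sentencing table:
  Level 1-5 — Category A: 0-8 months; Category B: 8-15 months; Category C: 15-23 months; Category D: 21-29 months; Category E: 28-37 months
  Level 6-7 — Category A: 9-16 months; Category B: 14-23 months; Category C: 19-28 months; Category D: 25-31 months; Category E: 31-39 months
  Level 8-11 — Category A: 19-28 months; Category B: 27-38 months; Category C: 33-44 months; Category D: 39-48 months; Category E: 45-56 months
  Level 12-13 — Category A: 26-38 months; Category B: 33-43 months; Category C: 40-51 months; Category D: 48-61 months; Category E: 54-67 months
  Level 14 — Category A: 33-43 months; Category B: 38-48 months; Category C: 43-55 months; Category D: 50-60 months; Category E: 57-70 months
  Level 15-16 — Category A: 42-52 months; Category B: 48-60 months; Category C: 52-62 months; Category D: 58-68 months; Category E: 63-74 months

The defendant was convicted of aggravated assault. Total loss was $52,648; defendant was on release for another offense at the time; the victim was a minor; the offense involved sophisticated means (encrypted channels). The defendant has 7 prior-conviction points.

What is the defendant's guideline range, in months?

52-62 months

Base offense level for aggravated assault: 9.
§1 does not apply.
§4 applies: 9 + 3 = 12.
§5 applies: 12 + 2 = 14.
§6 applies: 14 + 2 = 16.
§7 applies (level before this adjustment is 16 ≥ 10, so +2): 16 + 2 = 18.
Level 18 exceeds the maximum of 16; capped at 16.
Final offense level: 16.
Criminal history: 7 prior points → Category C (6-7).
Level 16 falls in the 15-16 band.
Grid: Level 15-16 × Category C = 52-62 months.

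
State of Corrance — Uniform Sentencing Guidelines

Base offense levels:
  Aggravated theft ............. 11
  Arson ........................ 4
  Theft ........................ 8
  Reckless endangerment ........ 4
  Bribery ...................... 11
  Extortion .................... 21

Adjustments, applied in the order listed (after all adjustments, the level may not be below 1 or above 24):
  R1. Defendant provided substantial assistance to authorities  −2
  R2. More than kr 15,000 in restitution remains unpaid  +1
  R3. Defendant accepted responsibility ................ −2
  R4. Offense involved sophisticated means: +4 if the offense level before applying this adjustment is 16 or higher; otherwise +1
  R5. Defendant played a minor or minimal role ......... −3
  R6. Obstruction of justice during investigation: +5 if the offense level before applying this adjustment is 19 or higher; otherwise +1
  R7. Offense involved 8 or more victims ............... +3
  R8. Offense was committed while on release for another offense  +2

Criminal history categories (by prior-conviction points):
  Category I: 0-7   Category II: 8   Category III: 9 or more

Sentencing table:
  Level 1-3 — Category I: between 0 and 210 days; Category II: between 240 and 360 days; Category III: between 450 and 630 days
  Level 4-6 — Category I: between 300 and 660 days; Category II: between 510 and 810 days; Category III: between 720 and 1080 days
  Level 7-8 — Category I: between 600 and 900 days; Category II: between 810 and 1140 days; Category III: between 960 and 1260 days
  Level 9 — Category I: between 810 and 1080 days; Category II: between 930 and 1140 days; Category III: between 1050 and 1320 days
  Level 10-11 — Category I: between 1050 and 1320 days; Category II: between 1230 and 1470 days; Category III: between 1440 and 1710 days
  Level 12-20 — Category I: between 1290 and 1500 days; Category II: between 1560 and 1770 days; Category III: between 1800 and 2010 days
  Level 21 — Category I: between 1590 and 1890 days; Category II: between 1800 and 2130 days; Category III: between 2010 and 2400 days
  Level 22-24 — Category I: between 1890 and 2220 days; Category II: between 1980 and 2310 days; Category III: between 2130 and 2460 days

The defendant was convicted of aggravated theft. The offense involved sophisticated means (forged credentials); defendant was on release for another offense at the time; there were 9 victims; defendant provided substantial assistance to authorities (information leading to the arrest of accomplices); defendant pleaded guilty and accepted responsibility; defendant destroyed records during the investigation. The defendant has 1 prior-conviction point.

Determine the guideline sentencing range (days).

1290-1500 days

Base offense level for aggravated theft: 11.
R1 applies: 11 − 2 = 9.
R2 does not apply.
R3 applies: 9 − 2 = 7.
R4 applies (level before this adjustment is 7 < 16, so +1): 7 + 1 = 8.
R6 applies (level before this adjustment is 8 < 19, so +1): 8 + 1 = 9.
R7 applies: 9 + 3 = 12.
R8 applies: 12 + 2 = 14.
Final offense level: 14.
Criminal history: 1 prior point → Category I (0-7).
Level 14 falls in the 12-20 band.
Grid: Level 12-20 × Category I = 1290-1500 days.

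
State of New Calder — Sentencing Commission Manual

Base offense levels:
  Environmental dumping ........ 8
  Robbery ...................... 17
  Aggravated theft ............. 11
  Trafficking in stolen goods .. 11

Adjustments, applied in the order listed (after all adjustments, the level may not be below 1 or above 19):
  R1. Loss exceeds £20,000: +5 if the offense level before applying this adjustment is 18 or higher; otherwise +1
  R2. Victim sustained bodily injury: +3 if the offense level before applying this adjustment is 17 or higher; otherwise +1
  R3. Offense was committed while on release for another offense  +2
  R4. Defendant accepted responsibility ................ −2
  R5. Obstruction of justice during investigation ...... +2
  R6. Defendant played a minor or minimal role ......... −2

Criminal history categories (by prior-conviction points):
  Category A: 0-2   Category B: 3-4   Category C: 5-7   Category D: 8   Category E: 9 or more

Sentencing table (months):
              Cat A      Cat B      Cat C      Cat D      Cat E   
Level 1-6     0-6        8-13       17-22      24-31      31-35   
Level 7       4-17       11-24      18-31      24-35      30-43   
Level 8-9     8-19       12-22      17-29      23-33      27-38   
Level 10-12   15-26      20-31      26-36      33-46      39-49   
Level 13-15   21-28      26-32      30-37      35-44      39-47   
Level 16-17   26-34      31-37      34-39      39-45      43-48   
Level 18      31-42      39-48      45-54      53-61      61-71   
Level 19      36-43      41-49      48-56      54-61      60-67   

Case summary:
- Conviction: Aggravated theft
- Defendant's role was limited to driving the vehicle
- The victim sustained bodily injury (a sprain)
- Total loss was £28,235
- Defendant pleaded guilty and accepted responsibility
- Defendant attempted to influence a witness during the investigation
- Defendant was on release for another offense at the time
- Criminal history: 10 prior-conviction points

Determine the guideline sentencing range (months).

Base offense level for aggravated theft: 11.
R1 applies (level before this adjustment is 11 < 18, so +1): 11 + 1 = 12.
R2 applies (level before this adjustment is 12 < 17, so +1): 12 + 1 = 13.
R3 applies: 13 + 2 = 15.
R4 applies: 15 − 2 = 13.
R5 applies: 13 + 2 = 15.
R6 applies: 15 − 2 = 13.
Final offense level: 13.
Criminal history: 10 prior points → Category E (9+).
Level 13 falls in the 13-15 band.
Grid: Level 13-15 × Category E = 39-47 months.

39-47 months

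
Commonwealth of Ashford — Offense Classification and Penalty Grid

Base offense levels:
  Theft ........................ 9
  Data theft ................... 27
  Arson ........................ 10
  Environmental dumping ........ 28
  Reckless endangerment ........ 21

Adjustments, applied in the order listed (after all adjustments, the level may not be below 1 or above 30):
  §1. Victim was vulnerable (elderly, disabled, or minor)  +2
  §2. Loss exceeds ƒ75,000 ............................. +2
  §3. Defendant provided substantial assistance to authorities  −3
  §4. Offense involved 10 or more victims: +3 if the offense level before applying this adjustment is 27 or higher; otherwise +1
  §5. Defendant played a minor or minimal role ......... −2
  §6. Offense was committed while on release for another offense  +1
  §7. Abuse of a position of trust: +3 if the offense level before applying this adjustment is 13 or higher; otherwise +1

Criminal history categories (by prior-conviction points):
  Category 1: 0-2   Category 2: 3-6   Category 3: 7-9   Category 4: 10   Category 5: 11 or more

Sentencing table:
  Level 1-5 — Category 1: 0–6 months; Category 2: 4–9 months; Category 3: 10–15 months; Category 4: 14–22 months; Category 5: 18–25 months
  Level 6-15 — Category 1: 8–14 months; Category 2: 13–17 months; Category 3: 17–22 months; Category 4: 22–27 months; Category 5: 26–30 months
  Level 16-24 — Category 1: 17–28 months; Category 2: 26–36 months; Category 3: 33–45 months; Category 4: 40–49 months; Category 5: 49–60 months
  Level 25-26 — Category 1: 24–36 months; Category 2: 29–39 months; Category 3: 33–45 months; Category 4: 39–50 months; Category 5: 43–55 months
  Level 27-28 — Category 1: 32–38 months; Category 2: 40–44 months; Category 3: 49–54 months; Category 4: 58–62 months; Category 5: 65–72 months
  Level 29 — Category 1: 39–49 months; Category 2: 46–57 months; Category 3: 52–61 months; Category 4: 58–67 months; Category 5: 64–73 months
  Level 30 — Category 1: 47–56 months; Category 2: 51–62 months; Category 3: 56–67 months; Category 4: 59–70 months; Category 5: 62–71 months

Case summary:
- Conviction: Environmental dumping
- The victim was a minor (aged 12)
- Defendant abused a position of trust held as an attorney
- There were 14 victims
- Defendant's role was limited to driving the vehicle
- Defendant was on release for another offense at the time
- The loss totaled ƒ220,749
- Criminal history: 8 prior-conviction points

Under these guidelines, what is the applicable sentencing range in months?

56-67 months

Base offense level for environmental dumping: 28.
§1 applies: 28 + 2 = 30.
§2 applies: 30 + 2 = 32.
§3 does not apply.
§4 applies (level before this adjustment is 32 ≥ 27, so +3): 32 + 3 = 35.
§5 applies: 35 − 2 = 33.
§6 applies: 33 + 1 = 34.
§7 applies (level before this adjustment is 34 ≥ 13, so +3): 34 + 3 = 37.
Level 37 exceeds the maximum of 30; capped at 30.
Final offense level: 30.
Criminal history: 8 prior points → Category 3 (7-9).
Level 30 falls in the 30 band.
Grid: Level 30 × Category 3 = 56-67 months.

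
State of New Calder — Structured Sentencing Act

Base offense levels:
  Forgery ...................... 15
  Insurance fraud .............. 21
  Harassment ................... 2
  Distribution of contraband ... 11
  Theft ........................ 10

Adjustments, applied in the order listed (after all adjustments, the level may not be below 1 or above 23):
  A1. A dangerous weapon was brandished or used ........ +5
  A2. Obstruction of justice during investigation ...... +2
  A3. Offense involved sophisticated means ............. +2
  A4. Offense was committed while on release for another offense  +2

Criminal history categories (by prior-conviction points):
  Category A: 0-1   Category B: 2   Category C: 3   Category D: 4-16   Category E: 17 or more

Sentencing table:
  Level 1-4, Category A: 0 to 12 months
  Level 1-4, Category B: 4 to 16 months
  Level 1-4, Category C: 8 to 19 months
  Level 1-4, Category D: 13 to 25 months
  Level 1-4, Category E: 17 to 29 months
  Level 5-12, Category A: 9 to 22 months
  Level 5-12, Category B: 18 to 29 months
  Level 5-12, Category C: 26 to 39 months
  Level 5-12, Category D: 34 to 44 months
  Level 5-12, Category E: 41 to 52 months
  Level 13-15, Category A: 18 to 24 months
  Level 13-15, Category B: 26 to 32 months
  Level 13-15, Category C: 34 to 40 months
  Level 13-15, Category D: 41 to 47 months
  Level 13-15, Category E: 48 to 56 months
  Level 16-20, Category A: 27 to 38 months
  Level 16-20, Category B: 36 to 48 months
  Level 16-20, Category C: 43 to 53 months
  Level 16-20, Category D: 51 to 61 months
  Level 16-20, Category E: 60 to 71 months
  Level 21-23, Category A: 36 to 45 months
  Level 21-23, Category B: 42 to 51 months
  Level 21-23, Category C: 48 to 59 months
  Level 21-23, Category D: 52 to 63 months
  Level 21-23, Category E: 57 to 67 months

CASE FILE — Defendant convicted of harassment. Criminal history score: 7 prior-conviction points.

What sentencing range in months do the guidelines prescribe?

13-25 months

Base offense level for harassment: 2.
Final offense level: 2.
Criminal history: 7 prior points → Category D (4-16).
Level 2 falls in the 1-4 band.
Grid: Level 1-4 × Category D = 13-25 months.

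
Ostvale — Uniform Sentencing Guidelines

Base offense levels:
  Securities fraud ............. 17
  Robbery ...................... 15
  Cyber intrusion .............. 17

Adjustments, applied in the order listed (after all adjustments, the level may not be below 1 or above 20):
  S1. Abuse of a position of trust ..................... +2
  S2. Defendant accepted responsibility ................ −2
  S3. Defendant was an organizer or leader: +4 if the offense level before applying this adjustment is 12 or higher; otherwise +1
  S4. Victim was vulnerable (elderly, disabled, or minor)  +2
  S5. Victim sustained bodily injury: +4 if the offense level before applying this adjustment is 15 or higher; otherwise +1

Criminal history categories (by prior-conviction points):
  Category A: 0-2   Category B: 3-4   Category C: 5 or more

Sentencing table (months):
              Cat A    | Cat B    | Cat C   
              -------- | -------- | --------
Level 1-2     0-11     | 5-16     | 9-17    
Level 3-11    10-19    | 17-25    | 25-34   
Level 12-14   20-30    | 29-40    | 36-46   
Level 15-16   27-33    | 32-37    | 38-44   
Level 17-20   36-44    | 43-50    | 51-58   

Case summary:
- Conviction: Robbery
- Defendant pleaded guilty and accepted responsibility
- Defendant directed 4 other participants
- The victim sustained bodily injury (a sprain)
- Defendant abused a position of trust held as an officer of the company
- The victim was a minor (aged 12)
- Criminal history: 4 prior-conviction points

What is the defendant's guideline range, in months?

43-50 months

Base offense level for robbery: 15.
S1 applies: 15 + 2 = 17.
S2 applies: 17 − 2 = 15.
S3 applies (level before this adjustment is 15 ≥ 12, so +4): 15 + 4 = 19.
S4 applies: 19 + 2 = 21.
S5 applies (level before this adjustment is 21 ≥ 15, so +4): 21 + 4 = 25.
Level 25 exceeds the maximum of 20; capped at 20.
Final offense level: 20.
Criminal history: 4 prior points → Category B (3-4).
Level 20 falls in the 17-20 band.
Grid: Level 17-20 × Category B = 43-50 months.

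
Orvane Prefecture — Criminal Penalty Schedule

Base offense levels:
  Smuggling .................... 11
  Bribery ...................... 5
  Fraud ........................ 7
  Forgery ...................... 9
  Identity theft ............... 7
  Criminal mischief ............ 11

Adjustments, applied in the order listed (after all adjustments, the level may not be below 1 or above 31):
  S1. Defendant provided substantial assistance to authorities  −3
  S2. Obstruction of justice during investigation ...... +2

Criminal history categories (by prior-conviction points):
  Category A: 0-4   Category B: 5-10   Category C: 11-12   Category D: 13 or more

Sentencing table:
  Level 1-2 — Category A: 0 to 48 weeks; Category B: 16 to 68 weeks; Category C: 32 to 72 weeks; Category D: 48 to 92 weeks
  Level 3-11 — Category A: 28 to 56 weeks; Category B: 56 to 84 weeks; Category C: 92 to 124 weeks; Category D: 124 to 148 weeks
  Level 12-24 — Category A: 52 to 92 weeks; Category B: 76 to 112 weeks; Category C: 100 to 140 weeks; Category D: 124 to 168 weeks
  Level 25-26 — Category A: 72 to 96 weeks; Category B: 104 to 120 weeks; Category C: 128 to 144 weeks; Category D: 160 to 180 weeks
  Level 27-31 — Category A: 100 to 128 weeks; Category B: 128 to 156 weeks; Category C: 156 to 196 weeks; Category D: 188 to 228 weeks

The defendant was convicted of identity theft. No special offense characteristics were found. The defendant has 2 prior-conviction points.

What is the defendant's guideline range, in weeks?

Base offense level for identity theft: 7.
Final offense level: 7.
Criminal history: 2 prior points → Category A (0-4).
Level 7 falls in the 3-11 band.
Grid: Level 3-11 × Category A = 28-56 weeks.

28-56 weeks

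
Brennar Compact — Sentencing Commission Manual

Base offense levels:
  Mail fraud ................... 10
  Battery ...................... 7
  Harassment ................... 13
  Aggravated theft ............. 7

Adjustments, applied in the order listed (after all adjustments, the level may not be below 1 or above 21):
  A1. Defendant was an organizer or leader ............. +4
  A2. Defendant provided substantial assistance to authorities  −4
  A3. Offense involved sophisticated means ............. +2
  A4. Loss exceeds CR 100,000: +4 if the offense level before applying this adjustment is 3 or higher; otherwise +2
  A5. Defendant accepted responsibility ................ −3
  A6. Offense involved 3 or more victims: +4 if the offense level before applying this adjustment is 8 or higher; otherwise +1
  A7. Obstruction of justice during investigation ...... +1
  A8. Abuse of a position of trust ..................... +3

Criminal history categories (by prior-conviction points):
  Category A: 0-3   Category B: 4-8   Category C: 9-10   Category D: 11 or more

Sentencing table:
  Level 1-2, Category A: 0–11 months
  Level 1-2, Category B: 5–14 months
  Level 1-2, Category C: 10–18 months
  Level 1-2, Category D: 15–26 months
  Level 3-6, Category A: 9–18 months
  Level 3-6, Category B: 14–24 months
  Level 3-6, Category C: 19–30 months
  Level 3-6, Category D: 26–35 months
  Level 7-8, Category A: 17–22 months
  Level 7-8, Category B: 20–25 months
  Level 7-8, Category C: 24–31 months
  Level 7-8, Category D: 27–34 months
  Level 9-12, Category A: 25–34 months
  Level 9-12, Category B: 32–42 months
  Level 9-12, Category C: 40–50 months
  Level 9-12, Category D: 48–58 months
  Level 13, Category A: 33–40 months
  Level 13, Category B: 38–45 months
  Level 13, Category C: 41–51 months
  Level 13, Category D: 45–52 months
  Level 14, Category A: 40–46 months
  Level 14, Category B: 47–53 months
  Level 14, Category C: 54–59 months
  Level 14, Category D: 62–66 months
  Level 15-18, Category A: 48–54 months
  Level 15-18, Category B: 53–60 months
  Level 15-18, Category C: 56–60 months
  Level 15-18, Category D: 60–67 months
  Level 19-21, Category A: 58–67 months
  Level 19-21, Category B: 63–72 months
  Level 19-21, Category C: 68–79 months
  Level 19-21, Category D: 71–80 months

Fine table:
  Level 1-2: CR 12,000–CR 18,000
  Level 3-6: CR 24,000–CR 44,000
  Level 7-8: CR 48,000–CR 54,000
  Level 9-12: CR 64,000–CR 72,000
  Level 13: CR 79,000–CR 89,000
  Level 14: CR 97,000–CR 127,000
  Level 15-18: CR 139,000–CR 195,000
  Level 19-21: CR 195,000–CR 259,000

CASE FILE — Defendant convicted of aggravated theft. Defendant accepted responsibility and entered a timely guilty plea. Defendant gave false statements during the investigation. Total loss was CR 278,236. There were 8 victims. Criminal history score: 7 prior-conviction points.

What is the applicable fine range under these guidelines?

CR 79,000–CR 89,000

Base offense level for aggravated theft: 7.
A3 does not apply.
A4 applies (level before this adjustment is 7 ≥ 3, so +4): 7 + 4 = 11.
A5 applies: 11 − 3 = 8.
A6 applies (level before this adjustment is 8 ≥ 8, so +4): 8 + 4 = 12.
A7 applies: 12 + 1 = 13.
Final offense level: 13.
Level 13 falls in the 13 band.
Fine table: Level 13 → CR 79,000–CR 89,000.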